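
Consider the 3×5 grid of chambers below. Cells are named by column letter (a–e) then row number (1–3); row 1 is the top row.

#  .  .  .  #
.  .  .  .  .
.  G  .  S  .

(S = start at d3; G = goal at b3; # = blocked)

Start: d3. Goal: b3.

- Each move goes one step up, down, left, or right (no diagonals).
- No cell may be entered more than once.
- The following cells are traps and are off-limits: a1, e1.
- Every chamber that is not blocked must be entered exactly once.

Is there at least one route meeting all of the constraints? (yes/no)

no

Exhausting the options from d3, every branch either dead-ends against blocked cells, would have to re-enter a cell already used, or reaches the goal with a constraint still unmet.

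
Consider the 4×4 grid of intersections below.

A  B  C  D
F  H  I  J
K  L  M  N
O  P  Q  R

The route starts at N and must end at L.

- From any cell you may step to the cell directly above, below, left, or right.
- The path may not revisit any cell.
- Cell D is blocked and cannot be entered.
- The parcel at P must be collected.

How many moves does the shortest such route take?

4

Any route passes through P somewhere between N and L. Summing Manhattan distances along the two legs (N → P → L) gives a lower bound of 3 + 1 = 4 moves.
A route of 4 moves achieves this: N → R → Q → P → L.
Since 4 matches the lower bound, it is optimal.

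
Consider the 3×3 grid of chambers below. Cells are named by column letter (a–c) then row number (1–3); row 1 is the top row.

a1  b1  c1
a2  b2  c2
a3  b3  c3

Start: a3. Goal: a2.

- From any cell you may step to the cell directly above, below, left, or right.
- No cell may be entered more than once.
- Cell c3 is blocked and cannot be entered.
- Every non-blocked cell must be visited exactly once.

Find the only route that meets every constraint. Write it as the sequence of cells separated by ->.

a3 -> b3 -> b2 -> c2 -> c1 -> b1 -> a1 -> a2

Need to visit all 8 open cells exactly once, starting at a3 and ending at a2.
Cell c2 has only two open neighbours (c1 and b2), so the path must pass straight through it: one of those is the cell it's entered from and the other is where it exits.
Route from a3: right 1 to b3, up 1 to b2, right 1 to c2, up 1 to c1, left 2 to a1, down 1 to a2 — 7 moves in all.
Check: all 8 open cells covered.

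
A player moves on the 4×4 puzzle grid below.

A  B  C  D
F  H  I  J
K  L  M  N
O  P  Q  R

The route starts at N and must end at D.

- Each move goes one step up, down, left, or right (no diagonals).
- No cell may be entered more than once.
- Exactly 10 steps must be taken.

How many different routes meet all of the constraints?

51

Need simple routes of exactly 10 moves from N to D (Manhattan distance 2, so 4 moves are spent on a detour and 4 undoing it).
Branch systematically from the start, pruning whenever the remaining move budget drops below the Manhattan distance to D or differs from it in parity. Grouping the completions by first move — via J: 5; via R: 23; via M: 23 — and summing: 5 + 23 + 23 = 51.
That gives 51 routes.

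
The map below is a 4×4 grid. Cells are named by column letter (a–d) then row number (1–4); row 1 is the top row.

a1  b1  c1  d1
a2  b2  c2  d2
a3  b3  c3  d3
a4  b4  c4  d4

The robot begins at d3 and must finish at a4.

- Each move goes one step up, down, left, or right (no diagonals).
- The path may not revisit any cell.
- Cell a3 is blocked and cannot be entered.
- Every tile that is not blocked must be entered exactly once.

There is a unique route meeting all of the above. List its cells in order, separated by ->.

Need to visit all 15 open cells exactly once, starting at d3 and ending at a4.
Cell a2 has only two open neighbours (a1 and b2), so the path must pass straight through it: one of those is the cell it's entered from and the other is where it exits.
Route from d3: down to d4, left to c4, 2× up (reaching c2), right to d2, up to d1, 3× left (reaching a1), down to a2, right to b2, 2× down (reaching b4), left to a4 — 14 moves in all.
Check: all 15 open cells covered.

d3 -> d4 -> c4 -> c3 -> c2 -> d2 -> d1 -> c1 -> b1 -> a1 -> a2 -> b2 -> b3 -> b4 -> a4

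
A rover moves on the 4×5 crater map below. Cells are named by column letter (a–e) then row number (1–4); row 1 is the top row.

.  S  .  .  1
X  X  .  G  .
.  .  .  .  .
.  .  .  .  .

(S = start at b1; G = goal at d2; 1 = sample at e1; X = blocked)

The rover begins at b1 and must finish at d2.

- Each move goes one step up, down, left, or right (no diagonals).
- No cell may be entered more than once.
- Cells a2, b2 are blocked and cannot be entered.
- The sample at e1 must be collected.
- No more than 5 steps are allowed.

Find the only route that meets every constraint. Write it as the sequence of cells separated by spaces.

The 5-move cap with required stops at e1 leaves no slack for detours.
Route from b1: right 3 to e1, down 1 to e2, left 1 to d2 — 5 moves in all.
Check: all required cells visited; 5 ≤ 5 moves.

b1 c1 d1 e1 e2 d2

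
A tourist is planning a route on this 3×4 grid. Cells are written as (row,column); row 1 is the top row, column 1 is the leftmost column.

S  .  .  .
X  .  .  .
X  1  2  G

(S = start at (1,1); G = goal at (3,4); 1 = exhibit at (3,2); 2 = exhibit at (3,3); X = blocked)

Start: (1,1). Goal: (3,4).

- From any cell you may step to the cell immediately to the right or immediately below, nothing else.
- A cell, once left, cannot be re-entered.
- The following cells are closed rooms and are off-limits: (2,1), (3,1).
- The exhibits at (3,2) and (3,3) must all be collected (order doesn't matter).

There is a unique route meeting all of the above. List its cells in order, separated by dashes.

(1,1) - (1,2) - (2,2) - (3,2) - (3,3) - (3,4)

Moves only go right or down, so the column and row indices never decrease.
Route from (1,1): right 1 to (1,2), down 2 to (3,2), right 2 to (3,4) — 5 moves in all.
Check: all required cells visited.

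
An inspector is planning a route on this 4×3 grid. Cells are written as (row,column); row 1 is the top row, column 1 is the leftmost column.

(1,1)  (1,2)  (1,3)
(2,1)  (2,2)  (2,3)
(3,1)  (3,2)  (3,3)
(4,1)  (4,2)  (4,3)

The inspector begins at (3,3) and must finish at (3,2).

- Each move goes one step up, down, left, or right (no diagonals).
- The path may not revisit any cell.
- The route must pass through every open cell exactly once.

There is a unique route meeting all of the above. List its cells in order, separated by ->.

Need to visit all 12 open cells exactly once, starting at (3,3) and ending at (3,2).
Route from (3,3): down to (4,3), 2× left (reaching (4,1)), 3× up (reaching (1,1)), 2× right (reaching (1,3)), down to (2,3), left to (2,2), down to (3,2) — 11 moves in all.
Check: all 12 open cells covered.

(3,3) -> (4,3) -> (4,2) -> (4,1) -> (3,1) -> (2,1) -> (1,1) -> (1,2) -> (1,3) -> (2,3) -> (2,2) -> (3,2)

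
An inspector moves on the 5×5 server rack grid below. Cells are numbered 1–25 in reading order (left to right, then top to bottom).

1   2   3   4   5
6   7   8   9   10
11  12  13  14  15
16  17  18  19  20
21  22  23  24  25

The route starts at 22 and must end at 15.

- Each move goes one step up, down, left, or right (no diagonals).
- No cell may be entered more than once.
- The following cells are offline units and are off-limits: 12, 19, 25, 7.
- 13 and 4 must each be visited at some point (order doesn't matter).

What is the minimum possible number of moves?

9

Any route passes through 13 and 4 in some order between 22 and 15. Summing Manhattan distances along each leg and taking the cheapest ordering (22 → 13 → 4 → 15) gives a lower bound of 3 + 3 + 3 = 9 moves.
A route of 9 moves achieves this: 22 → 17 → 18 → 13 → 8 → 3 → 4 → 9 → 14 → 15.
Since 9 matches the lower bound, it is optimal.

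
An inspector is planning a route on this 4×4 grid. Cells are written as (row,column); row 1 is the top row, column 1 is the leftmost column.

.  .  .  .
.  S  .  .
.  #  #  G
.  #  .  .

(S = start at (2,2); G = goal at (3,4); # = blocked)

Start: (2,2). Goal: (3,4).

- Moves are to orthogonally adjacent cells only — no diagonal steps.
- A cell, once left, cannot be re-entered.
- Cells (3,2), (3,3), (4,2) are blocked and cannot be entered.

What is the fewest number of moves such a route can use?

The Manhattan distance from (2,2) to (3,4) is |2−3| + |2−4| = 3, so at least 3 moves are needed.
A route of 3 moves achieves this: (2,2) → (2,3) → (2,4) → (3,4).
Since 3 matches the lower bound, it is optimal.

3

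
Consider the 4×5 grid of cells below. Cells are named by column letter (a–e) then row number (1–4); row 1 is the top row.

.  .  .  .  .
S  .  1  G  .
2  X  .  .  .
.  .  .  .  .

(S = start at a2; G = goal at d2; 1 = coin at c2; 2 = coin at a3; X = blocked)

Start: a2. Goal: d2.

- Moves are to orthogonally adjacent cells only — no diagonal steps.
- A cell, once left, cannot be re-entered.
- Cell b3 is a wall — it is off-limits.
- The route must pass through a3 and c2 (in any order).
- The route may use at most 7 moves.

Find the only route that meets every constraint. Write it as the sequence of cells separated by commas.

The budget equals the shortest possible length, so every move has to be on a shortest route through the required cells.
Route from a2: 2× down (reaching a4), 2× right (reaching c4), 2× up (reaching c2), right to d2 — 7 moves in all.
Check: all required cells visited; 7 ≤ 7 moves.

a2, a3, a4, b4, c4, c3, c2, d2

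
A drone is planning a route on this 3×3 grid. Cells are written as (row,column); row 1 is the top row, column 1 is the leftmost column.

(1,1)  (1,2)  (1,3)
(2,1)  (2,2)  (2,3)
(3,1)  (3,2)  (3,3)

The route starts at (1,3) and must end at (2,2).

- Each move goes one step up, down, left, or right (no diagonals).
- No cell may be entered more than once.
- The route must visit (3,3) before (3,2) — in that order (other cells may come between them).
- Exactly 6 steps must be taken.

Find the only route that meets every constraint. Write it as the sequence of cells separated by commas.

(1,3), (2,3), (3,3), (3,2), (3,1), (2,1), (2,2)

The waypoints must appear in the order (3,3), (3,2), with no cell reused.
Route from (1,3): 2× down (reaching (3,3)), 2× left (reaching (3,1)), up to (2,1), right to (2,2) — 6 moves in all.
Check: order respected ((3,3) at step 2, (3,2) at step 3); 6 moves as required.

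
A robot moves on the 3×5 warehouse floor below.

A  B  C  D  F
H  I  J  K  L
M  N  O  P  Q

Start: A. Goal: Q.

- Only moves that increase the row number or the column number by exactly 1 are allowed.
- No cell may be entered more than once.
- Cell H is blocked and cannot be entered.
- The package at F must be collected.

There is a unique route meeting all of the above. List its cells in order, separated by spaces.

A B C D F L Q

Moves only go right or down, so the column and row indices never decrease.
Route from A: 4× right (reaching F), 2× down (reaching Q) — 6 moves in all.
Check: all required cells visited.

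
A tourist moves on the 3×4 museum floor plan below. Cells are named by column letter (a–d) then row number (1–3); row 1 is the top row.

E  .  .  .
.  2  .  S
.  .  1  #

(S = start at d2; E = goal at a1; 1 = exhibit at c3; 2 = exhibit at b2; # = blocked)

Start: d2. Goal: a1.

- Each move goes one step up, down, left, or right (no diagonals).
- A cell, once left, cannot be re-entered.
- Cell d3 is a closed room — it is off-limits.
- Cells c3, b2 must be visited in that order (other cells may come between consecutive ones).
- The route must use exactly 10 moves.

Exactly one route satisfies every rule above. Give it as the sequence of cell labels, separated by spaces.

The waypoints must appear in the order c3, b2, with no cell reused.
Route from d2: up 1 to d1, left 1 to c1, down 2 to c3, left 2 to a3, up 1 to a2, right 1 to b2, up 1 to b1, left 1 to a1 — 10 moves in all.
Check: order respected (1 at step 4, 2 at step 8); 10 moves as required.

d2 d1 c1 c2 c3 b3 a3 a2 b2 b1 a1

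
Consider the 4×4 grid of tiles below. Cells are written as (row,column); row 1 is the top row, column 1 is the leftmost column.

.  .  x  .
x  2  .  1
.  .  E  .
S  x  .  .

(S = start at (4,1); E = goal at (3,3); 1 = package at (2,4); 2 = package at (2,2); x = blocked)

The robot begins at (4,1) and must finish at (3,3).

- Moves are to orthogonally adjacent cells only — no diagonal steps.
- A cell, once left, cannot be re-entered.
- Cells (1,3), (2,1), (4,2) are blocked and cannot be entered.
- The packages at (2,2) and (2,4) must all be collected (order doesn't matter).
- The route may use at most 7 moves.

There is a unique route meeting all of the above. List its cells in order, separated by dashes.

The 7-move cap with required stops at (2,2), (2,4) leaves no slack for detours.
Route from (4,1): up 1 to (3,1), right 1 to (3,2), up 1 to (2,2), right 2 to (2,4), down 1 to (3,4), left 1 to (3,3) — 7 moves in all.
Check: all required cells visited; 7 ≤ 7 moves.

(4,1) - (3,1) - (3,2) - (2,2) - (2,3) - (2,4) - (3,4) - (3,3)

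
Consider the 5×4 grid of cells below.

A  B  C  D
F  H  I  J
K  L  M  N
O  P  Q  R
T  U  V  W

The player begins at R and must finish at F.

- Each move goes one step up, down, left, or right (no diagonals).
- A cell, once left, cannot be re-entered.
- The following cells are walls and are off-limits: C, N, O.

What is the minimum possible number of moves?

The Manhattan distance from R to F is |4−2| + |4−1| = 5, so at least 5 moves are needed.
A route of 5 moves achieves this: R → Q → M → I → H → F.
Since 5 matches the lower bound, it is optimal.

5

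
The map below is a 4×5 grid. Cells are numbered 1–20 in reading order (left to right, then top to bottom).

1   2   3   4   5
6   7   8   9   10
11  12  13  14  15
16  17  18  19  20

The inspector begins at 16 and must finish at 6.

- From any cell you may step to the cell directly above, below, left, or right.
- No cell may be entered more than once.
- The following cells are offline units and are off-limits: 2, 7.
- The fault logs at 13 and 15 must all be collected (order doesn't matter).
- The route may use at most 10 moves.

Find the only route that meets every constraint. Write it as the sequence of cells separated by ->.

16 -> 17 -> 18 -> 19 -> 20 -> 15 -> 14 -> 13 -> 12 -> 11 -> 6

The 10-move cap with required stops at 13, 15 leaves no slack for detours.
Route from 16: right 4 to 20, up 1 to 15, left 4 to 11, up 1 to 6 — 10 moves in all.
Check: all required cells visited; 10 ≤ 10 moves.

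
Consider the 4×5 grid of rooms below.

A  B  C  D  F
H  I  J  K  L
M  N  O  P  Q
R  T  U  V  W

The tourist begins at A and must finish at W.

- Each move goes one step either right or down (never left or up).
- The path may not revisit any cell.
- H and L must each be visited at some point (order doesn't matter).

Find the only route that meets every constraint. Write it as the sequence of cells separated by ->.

A -> H -> I -> J -> K -> L -> Q -> W

Moves only go right or down, so the column and row indices never decrease.
Route from A: down to H, 4× right (reaching L), 2× down (reaching W) — 7 moves in all.
Check: all required cells visited.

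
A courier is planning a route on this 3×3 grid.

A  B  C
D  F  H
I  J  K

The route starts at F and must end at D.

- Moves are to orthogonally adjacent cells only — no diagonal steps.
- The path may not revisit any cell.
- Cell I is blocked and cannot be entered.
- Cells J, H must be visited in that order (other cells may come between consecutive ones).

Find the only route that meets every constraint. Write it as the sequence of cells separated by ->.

F -> J -> K -> H -> C -> B -> A -> D

The waypoints must appear in the order J, H, with no cell reused.
Route from F: down to J, right to K, 2× up (reaching C), 2× left (reaching A), down to D — 7 moves in all.
Check: order respected (J at step 1, H at step 3).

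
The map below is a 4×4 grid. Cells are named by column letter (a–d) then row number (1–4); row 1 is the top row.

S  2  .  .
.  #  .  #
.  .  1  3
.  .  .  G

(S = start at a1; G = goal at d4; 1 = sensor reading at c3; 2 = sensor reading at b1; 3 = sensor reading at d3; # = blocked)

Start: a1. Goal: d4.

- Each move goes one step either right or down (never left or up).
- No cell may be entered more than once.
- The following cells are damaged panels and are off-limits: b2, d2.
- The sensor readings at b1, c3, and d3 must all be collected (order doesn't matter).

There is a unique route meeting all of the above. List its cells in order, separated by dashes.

a1 - b1 - c1 - c2 - c3 - d3 - d4

Moves only go right or down, so the column and row indices never decrease.
Route from a1: right 2 to c1, down 2 to c3, right 1 to d3, down 1 to d4 — 6 moves in all.
Check: all required cells visited.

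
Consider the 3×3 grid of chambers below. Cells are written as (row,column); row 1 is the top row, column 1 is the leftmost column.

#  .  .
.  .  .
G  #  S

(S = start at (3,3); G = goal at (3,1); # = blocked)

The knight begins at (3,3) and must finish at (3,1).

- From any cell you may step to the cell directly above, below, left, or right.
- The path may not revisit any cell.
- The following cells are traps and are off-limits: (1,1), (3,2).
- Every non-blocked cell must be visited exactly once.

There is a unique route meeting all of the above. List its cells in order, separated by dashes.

Need to visit all 7 open cells exactly once, starting at (3,3) and ending at (3,1).
Cell (1,3) has only two open neighbours ((2,3) and (1,2)), so the path must pass straight through it: one of those is the cell it's entered from and the other is where it exits.
Route from (3,3): up 2 to (1,3), left 1 to (1,2), down 1 to (2,2), left 1 to (2,1), down 1 to (3,1) — 6 moves in all.
Check: all 7 open cells covered.

(3,3) - (2,3) - (1,3) - (1,2) - (2,2) - (2,1) - (3,1)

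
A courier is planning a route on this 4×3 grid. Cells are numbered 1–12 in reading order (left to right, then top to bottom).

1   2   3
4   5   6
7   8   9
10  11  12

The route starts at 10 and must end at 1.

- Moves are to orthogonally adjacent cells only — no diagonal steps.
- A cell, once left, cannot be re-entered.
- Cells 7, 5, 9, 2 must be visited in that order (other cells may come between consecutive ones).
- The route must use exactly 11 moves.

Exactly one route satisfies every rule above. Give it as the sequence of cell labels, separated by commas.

The waypoints must appear in the order 7, 5, 9, 2, with no cell reused.
Route from 10: 2× up (reaching 4), right to 5, 2× down (reaching 11), right to 12, 3× up (reaching 3), 2× left (reaching 1) — 11 moves in all.
Check: order respected (7 at step 1, 5 at step 3, 9 at step 7, 2 at step 10); 11 moves as required.

10, 7, 4, 5, 8, 11, 12, 9, 6, 3, 2, 1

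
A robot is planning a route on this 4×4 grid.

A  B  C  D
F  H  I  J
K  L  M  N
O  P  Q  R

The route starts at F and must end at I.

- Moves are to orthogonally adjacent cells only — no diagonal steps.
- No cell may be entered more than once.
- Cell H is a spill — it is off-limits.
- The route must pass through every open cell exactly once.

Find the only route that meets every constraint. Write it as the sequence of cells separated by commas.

F, A, B, C, D, J, N, R, Q, P, O, K, L, M, I

Need to visit all 15 open cells exactly once, starting at F and ending at I.
Route from F: up to A, 3× right (reaching D), 3× down (reaching R), 3× left (reaching O), up to K, 2× right (reaching M), up to I — 14 moves in all.
Check: all 15 open cells covered.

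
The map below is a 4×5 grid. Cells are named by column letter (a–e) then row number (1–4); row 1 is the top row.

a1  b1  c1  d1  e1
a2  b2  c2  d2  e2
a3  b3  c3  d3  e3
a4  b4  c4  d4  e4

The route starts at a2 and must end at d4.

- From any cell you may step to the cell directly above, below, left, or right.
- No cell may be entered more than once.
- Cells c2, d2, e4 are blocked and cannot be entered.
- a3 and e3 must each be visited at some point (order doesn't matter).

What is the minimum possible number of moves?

11

Any route passes through a3 and e3 in some order between a2 and d4. Summing Manhattan distances along each leg and taking the cheapest ordering (a2 → a3 → e3 → d4) gives a lower bound of 1 + 4 + 2 = 7 moves.
The shortest route satisfying every rule uses 11 moves: a2 → a3 → b3 → b2 → b1 → c1 → d1 → e1 → e2 → e3 → d3 → d4.
The no-revisit rule (legs can't share cells) pushes the minimum above the 7-move bound; an exhaustive check rules out every length from 7 to 10 (on a 4-connected grid the length of any start-to-goal walk has the same parity as the Manhattan bound, so only lengths 7, 9, 11, … need checking), leaving 11 as the minimum.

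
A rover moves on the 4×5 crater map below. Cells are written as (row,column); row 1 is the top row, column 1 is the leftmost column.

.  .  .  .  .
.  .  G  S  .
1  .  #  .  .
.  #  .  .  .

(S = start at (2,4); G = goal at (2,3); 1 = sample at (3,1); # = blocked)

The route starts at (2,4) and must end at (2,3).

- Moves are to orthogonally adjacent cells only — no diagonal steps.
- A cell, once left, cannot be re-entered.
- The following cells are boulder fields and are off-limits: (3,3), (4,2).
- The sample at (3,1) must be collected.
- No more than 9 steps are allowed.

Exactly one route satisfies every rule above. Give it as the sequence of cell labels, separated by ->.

(2,4) -> (1,4) -> (1,3) -> (1,2) -> (1,1) -> (2,1) -> (3,1) -> (3,2) -> (2,2) -> (2,3)

The 9-move cap with required stops at (3,1) leaves no slack for detours.
Route from (2,4): up to (1,4), 3× left (reaching (1,1)), 2× down (reaching (3,1)), right to (3,2), up to (2,2), right to (2,3) — 9 moves in all.
Check: all required cells visited; 9 ≤ 9 moves.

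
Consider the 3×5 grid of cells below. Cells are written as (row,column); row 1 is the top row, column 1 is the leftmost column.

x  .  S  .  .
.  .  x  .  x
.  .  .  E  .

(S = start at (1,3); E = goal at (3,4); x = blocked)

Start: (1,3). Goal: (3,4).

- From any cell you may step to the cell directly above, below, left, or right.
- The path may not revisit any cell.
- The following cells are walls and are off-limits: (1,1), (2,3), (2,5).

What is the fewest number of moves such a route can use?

3

The Manhattan distance from (1,3) to (3,4) is |1−3| + |3−4| = 3, so at least 3 moves are needed.
A route of 3 moves achieves this: (1,3) → (1,4) → (2,4) → (3,4).
Since 3 matches the lower bound, it is optimal.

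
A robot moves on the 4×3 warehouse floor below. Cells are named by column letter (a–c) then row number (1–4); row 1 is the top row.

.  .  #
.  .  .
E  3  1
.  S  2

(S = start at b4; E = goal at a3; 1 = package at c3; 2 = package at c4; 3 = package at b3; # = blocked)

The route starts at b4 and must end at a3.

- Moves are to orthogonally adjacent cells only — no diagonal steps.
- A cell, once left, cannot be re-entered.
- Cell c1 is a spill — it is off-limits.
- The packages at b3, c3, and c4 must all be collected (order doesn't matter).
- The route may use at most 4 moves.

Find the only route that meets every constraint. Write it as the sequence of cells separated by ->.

b4 -> c4 -> c3 -> b3 -> a3

The budget equals the shortest possible length, so every move has to be on a shortest route through the required cells.
Route from b4: right to c4, up to c3, 2× left (reaching a3) — 4 moves in all.
Check: all required cells visited; 4 ≤ 4 moves.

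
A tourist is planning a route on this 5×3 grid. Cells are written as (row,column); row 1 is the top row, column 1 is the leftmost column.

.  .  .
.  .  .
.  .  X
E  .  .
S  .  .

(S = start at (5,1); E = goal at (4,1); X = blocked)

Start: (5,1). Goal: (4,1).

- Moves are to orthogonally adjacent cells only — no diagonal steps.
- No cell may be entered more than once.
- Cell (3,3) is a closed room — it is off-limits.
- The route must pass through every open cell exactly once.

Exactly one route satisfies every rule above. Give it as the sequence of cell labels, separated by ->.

(5,1) -> (5,2) -> (5,3) -> (4,3) -> (4,2) -> (3,2) -> (2,2) -> (2,3) -> (1,3) -> (1,2) -> (1,1) -> (2,1) -> (3,1) -> (4,1)

Need to visit all 14 open cells exactly once, starting at (5,1) and ending at (4,1).
Cell (1,1) has only two open neighbours ((2,1) and (1,2)), so the path must pass straight through it: one of those is the cell it's entered from and the other is where it exits.
Route from (5,1): 2× right (reaching (5,3)), up to (4,3), left to (4,2), 2× up (reaching (2,2)), right to (2,3), up to (1,3), 2× left (reaching (1,1)), 3× down (reaching (4,1)) — 13 moves in all.
Check: all 14 open cells covered.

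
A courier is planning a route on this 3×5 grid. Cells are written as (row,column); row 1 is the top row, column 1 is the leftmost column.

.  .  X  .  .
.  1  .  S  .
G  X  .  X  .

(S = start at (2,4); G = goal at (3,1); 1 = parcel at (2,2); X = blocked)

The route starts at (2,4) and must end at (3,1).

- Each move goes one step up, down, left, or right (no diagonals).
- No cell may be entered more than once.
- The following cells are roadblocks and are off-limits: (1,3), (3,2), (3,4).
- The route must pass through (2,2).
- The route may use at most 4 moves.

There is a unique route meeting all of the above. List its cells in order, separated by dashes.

Any route must reach (2,2) and still end at (3,1) within 4 moves, so the order of the required stops is forced.
Route from (2,4): 3× left (reaching (2,1)), down to (3,1) — 4 moves in all.
Check: all required cells visited; 4 ≤ 4 moves.

(2,4) - (2,3) - (2,2) - (2,1) - (3,1)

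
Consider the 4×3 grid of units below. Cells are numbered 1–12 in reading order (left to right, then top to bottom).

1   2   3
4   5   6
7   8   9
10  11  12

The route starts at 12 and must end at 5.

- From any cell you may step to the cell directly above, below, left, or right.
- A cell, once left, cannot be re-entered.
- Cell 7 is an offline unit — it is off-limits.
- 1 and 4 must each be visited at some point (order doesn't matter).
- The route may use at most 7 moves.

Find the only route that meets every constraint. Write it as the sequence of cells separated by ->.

12 -> 9 -> 6 -> 3 -> 2 -> 1 -> 4 -> 5

The 7-move cap with required stops at 1, 4 leaves no slack for detours.
Route from 12: 3× up (reaching 3), 2× left (reaching 1), down to 4, right to 5 — 7 moves in all.
Check: all required cells visited; 7 ≤ 7 moves.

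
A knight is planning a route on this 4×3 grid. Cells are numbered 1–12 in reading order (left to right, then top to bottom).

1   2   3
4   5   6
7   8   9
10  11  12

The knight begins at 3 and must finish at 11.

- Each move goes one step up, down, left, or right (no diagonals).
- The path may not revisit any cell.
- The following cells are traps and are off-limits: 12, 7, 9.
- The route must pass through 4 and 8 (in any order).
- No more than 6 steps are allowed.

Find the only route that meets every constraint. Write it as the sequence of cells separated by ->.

3 -> 2 -> 1 -> 4 -> 5 -> 8 -> 11

The 6-move cap with required stops at 4, 8 leaves no slack for detours.
Route from 3: 2× left (reaching 1), down to 4, right to 5, 2× down (reaching 11) — 6 moves in all.
Check: all required cells visited; 6 ≤ 6 moves.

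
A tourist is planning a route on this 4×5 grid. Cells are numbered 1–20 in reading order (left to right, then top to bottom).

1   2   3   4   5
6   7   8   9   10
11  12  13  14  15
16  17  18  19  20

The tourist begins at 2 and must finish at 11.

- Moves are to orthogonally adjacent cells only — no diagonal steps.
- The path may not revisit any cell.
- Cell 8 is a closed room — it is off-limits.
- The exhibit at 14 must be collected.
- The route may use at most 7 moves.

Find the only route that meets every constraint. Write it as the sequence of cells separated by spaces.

2 3 4 9 14 13 12 11

Any route must reach 14 and still end at 11 within 7 moves, so the order of the required stops is forced.
Route from 2: right 2 to 4, down 2 to 14, left 3 to 11 — 7 moves in all.
Check: all required cells visited; 7 ≤ 7 moves.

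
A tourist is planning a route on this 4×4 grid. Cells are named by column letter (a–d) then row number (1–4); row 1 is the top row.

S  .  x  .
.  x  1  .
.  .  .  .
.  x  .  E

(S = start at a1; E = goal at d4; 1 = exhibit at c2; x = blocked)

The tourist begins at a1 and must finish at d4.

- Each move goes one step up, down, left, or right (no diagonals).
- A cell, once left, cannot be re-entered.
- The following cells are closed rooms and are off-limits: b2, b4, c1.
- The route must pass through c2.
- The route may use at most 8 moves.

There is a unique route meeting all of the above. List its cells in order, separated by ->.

The 8-move cap with required stops at c2 leaves no slack for detours.
Route from a1: 2× down (reaching a3), 2× right (reaching c3), up to c2, right to d2, 2× down (reaching d4) — 8 moves in all.
Check: all required cells visited; 8 ≤ 8 moves.

a1 -> a2 -> a3 -> b3 -> c3 -> c2 -> d2 -> d3 -> d4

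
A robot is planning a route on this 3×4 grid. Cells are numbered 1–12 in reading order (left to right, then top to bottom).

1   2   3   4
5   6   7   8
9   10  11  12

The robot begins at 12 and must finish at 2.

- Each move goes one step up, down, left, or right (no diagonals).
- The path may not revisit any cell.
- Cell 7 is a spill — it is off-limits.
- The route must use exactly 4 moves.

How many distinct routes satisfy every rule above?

2

Need simple routes of exactly 4 moves from 12 to 2 (Manhattan distance 4, so 0 moves are spent on a detour and 0 undoing it).
Enumerating: 12 8 4 3 2 | 12 11 10 6 2.
That gives 2 routes.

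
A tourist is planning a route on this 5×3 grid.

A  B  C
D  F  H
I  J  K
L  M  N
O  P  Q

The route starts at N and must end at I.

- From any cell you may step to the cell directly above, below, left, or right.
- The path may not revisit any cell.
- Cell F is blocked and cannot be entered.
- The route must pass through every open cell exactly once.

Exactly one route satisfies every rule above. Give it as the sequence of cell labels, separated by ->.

Need to visit all 14 open cells exactly once, starting at N and ending at I.
Cell A has only two open neighbours (D and B), so the path must pass straight through it: one of those is the cell it's entered from and the other is where it exits.
Route from N: down to Q, 2× left (reaching O), up to L, right to M, up to J, right to K, 2× up (reaching C), 2× left (reaching A), 2× down (reaching I) — 13 moves in all.
Check: all 14 open cells covered.

N -> Q -> P -> O -> L -> M -> J -> K -> H -> C -> B -> A -> D -> I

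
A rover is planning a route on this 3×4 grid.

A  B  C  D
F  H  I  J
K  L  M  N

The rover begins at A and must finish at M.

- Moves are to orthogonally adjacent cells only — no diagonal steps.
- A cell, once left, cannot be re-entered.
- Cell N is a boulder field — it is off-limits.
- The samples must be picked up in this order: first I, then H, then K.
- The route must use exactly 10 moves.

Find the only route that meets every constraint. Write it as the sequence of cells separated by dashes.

A - B - C - D - J - I - H - F - K - L - M

The waypoints must appear in the order I, H, K, with no cell reused.
Route from A: right 3 to D, down 1 to J, left 3 to F, down 1 to K, right 2 to M — 10 moves in all.
Check: order respected (I at step 5, H at step 6, K at step 8); 10 moves as required.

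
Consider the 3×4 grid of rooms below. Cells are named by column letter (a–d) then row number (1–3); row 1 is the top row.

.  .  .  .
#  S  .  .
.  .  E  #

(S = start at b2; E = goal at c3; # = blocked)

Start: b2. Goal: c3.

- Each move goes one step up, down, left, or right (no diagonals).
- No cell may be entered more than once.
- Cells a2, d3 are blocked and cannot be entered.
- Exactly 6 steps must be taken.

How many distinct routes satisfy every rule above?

Need simple routes of exactly 6 moves from b2 to c3 (Manhattan distance 2, so 2 moves are spent on a detour and 2 undoing it).
Enumerating: b2 b1 c1 d1 d2 c2 c3.
That gives 1 route.

1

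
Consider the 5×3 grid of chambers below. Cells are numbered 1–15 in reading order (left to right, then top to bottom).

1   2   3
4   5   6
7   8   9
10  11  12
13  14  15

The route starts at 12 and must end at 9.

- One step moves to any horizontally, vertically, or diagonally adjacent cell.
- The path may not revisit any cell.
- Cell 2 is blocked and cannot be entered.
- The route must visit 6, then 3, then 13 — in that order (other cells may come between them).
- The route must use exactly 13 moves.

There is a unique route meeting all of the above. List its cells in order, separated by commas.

12, 8, 6, 3, 5, 1, 4, 7, 10, 13, 14, 15, 11, 9

The waypoints must appear in the order 6, 3, 13, with no cell reused.
Route from 12: up-left to 8, up-right to 6, up to 3, down-left to 5, up-left to 1, 4× down (reaching 13), 2× right (reaching 15), up-left to 11, up-right to 9 — 13 moves in all.
Check: order respected (6 at step 2, 3 at step 3, 13 at step 9); 13 moves as required.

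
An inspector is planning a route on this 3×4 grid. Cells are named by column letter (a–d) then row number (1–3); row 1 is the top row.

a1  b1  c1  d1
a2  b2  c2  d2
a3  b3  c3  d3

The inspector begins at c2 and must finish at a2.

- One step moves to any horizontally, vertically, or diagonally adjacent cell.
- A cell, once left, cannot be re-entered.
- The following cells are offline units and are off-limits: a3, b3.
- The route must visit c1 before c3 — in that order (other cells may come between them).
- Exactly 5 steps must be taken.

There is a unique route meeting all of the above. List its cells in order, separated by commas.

The waypoints must appear in the order c1, c3, with no cell reused.
Route from c2: up 1 to c1, down-right 1 to d2, down-left 1 to c3, up-left 1 to b2, left 1 to a2 — 5 moves in all.
Check: order respected (c1 at step 1, c3 at step 3); 5 moves as required.

c2, c1, d2, c3, b2, a2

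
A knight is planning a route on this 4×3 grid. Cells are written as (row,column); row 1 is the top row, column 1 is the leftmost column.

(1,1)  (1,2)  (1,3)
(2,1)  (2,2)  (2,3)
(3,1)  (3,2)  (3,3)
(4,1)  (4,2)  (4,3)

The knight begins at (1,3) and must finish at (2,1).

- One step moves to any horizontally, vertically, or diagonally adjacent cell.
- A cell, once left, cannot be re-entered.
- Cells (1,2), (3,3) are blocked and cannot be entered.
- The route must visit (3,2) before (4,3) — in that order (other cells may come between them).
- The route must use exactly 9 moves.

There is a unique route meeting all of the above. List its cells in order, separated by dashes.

The waypoints must appear in the order (3,2), (4,3), with no cell reused.
Route from (1,3): down to (2,3), down-left to (3,2), down-right to (4,3), 2× left (reaching (4,1)), up to (3,1), up-right to (2,2), up-left to (1,1), down to (2,1) — 9 moves in all.
Check: order respected ((3,2) at step 2, (4,3) at step 3); 9 moves as required.

(1,3) - (2,3) - (3,2) - (4,3) - (4,2) - (4,1) - (3,1) - (2,2) - (1,1) - (2,1)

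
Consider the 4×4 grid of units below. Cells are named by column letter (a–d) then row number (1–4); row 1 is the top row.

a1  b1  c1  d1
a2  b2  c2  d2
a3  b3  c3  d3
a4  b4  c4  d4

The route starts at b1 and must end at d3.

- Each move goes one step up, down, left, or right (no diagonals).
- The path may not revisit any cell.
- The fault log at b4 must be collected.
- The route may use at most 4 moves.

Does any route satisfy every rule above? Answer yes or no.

no

Even ignoring the no-revisit rule, getting from b1 to d3 via b4 needs at least 3 + 3 = 6 moves (Manhattan distance per leg), which exceeds the 4-move limit.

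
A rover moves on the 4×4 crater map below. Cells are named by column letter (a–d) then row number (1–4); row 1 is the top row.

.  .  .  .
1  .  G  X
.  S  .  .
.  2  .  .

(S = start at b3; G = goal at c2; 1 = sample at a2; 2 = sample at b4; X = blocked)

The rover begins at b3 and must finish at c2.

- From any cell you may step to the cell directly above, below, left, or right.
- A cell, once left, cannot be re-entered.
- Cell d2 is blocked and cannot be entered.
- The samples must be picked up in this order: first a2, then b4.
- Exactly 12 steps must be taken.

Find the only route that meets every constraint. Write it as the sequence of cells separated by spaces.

The waypoints must appear in the order a2, b4, with no cell reused.
Route from b3: up 2 to b1, left 1 to a1, down 3 to a4, right 3 to d4, up 1 to d3, left 1 to c3, up 1 to c2 — 12 moves in all.
Check: order respected (1 at step 4, 2 at step 7); 12 moves as required.

b3 b2 b1 a1 a2 a3 a4 b4 c4 d4 d3 c3 c2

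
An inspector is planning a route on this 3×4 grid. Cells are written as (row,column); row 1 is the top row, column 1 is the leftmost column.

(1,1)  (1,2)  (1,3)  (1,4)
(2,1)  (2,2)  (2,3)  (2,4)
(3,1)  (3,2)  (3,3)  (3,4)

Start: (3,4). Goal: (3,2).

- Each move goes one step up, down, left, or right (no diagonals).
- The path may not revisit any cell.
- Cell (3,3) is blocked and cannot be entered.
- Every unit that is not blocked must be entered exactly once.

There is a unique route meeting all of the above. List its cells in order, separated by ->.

(3,4) -> (2,4) -> (1,4) -> (1,3) -> (2,3) -> (2,2) -> (1,2) -> (1,1) -> (2,1) -> (3,1) -> (3,2)

Need to visit all 11 open cells exactly once, starting at (3,4) and ending at (3,2).
Route from (3,4): up 2 to (1,4), left 1 to (1,3), down 1 to (2,3), left 1 to (2,2), up 1 to (1,2), left 1 to (1,1), down 2 to (3,1), right 1 to (3,2) — 10 moves in all.
Check: all 11 open cells covered.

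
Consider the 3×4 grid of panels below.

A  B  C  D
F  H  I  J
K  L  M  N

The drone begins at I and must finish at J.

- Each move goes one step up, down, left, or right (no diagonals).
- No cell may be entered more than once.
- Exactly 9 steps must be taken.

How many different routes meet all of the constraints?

Need simple routes of exactly 9 moves from I to J (Manhattan distance 1, so 4 moves are spent on a detour and 4 undoing it).
Enumerating: I C B H F K L M N J | I C B A F K L M N J | I C B A F H L M N J | I M L H F A B C D J | I M L K F A B C D J | I M L K F H B C D J | I H B A F K L M N J | I H L K F A B C D J.
That gives 8 routes.

8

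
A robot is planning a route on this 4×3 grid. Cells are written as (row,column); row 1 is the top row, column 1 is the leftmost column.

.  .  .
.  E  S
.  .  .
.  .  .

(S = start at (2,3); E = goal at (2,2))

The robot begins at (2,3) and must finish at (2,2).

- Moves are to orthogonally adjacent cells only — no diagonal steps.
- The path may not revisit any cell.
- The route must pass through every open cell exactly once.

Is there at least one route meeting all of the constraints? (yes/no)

One route that works: (2,3) → (1,3) → (1,2) → (1,1) → (2,1) → (3,1) → (4,1) → (4,2) → (4,3) → (3,3) → (3,2) → (2,2).

yes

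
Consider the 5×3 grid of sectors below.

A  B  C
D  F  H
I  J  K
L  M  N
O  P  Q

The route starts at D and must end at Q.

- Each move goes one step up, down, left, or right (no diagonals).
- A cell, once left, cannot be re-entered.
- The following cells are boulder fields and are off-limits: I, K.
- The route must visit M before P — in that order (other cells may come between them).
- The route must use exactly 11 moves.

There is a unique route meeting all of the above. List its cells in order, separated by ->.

The waypoints must appear in the order M, P, with no cell reused.
Route from D: up to A, 2× right (reaching C), down to H, left to F, 2× down (reaching M), left to L, down to O, 2× right (reaching Q) — 11 moves in all.
Check: order respected (M at step 7, P at step 10); 11 moves as required.

D -> A -> B -> C -> H -> F -> J -> M -> L -> O -> P -> Q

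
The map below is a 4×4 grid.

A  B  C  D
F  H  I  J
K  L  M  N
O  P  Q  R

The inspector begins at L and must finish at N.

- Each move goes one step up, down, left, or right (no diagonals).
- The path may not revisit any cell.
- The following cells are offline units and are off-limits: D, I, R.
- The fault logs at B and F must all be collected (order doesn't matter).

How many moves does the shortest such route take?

Any route passes through B and F in some order between L and N. Summing Manhattan distances along each leg and taking the cheapest ordering (L → B → F → N) gives a lower bound of 2 + 2 + 4 = 8 moves.
The shortest route satisfying every rule uses 10 moves: L → H → B → A → F → K → O → P → Q → M → N.
The bound of 8 isn't tight here; checking systematically, no route of length 8 through 9 satisfies every constraint, so 10 is the minimum.

10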